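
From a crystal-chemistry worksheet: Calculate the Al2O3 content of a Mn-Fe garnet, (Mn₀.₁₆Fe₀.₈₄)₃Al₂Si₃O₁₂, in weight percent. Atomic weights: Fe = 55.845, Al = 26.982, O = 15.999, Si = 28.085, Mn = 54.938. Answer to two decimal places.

M((Mn₀.₁₆Fe₀.₈₄)₃Al₂Si₃O₁₂) = 497.307 g/mol; M(Al2O3) = 101.961 g/mol.
Moles Al2O3 per formula unit = 2 Al ÷ 2 = 1.0000.
Al2O3 fraction = (1.0000 × 101.961) / 497.307 = 101.961/497.307 = 0.2050.

20.50 wt%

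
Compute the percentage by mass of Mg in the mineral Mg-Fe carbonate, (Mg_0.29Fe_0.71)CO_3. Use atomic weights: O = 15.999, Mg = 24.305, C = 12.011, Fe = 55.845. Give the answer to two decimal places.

M((Mg_0.29Fe_0.71)CO_3) = 106.706 g/mol.
Mg contributes 0.29 × 24.305 = 7.048 g per mole.
7.048/106.706 = 0.0661 → 6.61%.

6.61 mass %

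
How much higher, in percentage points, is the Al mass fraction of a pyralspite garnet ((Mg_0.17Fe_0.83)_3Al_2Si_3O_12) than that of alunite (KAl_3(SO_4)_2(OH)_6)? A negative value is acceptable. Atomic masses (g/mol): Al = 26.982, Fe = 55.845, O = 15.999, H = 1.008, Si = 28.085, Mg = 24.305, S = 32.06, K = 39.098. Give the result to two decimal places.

Al in (Mg_0.17Fe_0.83)_3Al_2Si_3O_12: molar mass 481.657 g/mol; 2×26.982 = 53.964 g → 11.20 wt%.
Al in KAl_3(SO_4)_2(OH)_6: molar mass 414.198 g/mol; 3×26.982 = 80.946 g → 19.54 wt%.
Difference = 11.20 − 19.54 = -8.34 percentage points.

-8.34 percentage points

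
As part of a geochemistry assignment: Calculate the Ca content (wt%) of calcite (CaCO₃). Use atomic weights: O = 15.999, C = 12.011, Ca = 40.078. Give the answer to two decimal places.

40.04 wt%

M(CaCO₃) = 100.086 g/mol.
Ca contributes 1 × 40.078 = 40.078 g per mole.
40.078/100.086 = 0.4004 → 40.04%.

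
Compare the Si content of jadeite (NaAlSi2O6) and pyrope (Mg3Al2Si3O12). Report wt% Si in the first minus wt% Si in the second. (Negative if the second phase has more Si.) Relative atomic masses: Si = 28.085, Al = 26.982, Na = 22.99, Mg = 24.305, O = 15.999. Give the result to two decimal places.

First mineral: 56.170 g Si in 202.136 g formula = 27.79 wt% Si.
Second mineral: 84.255 g Si in 403.122 g formula = 20.90 wt% Si.
27.79% − 20.90% gives a difference of 6.89 percentage points.

6.89 percentage points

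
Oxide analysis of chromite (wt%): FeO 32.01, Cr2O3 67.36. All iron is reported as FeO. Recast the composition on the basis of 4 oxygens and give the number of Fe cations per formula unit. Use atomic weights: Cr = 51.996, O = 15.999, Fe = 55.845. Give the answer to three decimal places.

1.004 Fe apfu

32.01 wt% FeO ÷ 71.844 g/mol = 0.44555 mol, giving 0.44555 Fe and 0.44555 O.
67.36 wt% Cr2O3 ÷ 151.989 g/mol = 0.44319 mol, giving 0.88638 Cr and 1.32957 O.
Oxygen sums to 1.77512; scaling by 4/1.77512 = 2.25337 puts the formula on 4 O.
Fe: 0.44555 × 2.25337 = 1.004 atoms per formula unit.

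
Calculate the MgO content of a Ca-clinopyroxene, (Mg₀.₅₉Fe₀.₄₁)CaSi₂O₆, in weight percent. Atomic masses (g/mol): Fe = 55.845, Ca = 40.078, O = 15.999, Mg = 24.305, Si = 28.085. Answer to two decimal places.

10.36 wt%

M((Mg₀.₅₉Fe₀.₄₁)CaSi₂O₆) = 229.478 g/mol; M(MgO) = 40.304 g/mol.
Moles MgO per formula unit = 0.59 Mg ÷ 1 = 0.5900.
MgO fraction = (0.5900 × 40.304) / 229.478 = 23.779/229.478 = 0.1036.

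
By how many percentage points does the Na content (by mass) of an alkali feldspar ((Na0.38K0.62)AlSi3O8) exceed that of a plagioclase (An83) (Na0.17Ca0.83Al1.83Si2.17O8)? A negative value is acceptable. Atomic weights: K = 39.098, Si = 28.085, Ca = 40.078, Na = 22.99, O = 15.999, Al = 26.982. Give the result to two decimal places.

First mineral: 8.736 g Na in 272.206 g formula = 3.21 wt% Na.
Second mineral: 3.908 g Na in 275.487 g formula = 1.42 wt% Na.
3.21% − 1.42% gives a difference of 1.79 percentage points.

1.79 percentage points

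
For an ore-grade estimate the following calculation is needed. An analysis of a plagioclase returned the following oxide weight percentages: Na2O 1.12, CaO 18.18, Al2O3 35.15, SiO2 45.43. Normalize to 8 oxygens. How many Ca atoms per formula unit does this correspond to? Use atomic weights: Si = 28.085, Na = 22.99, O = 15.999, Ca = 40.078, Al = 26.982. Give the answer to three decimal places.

Na2O: 1.12/61.979 = 0.01807 mol → 0.03614 mol Na, 0.01807 mol O.
CaO: 18.18/56.077 = 0.32420 mol → 0.32420 mol Ca, 0.32420 mol O.
Al2O3: 35.15/101.961 = 0.34474 mol → 0.68948 mol Al, 1.03422 mol O.
SiO2: 45.43/60.083 = 0.75612 mol → 0.75612 mol Si, 1.51224 mol O.
Total oxygen = 2.88873 mol. Normalization factor = 8/2.88873 = 2.76938.
Ca per 8 O = 0.32420 × 2.76938 = 0.898.

0.898 Ca apfu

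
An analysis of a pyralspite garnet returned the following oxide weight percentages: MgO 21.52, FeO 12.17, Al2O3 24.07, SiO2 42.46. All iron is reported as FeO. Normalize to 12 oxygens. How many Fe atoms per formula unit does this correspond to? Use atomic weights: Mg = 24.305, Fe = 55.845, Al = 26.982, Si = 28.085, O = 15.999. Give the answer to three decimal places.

MgO: 21.52/40.304 = 0.53394 mol → 0.53394 mol Mg, 0.53394 mol O.
FeO: 12.17/71.844 = 0.16939 mol → 0.16939 mol Fe, 0.16939 mol O.
Al2O3: 24.07/101.961 = 0.23607 mol → 0.47214 mol Al, 0.70821 mol O.
SiO2: 42.46/60.083 = 0.70669 mol → 0.70669 mol Si, 1.41338 mol O.
Total oxygen = 2.82492 mol. Normalization factor = 12/2.82492 = 4.24791.
Fe per 12 O = 0.16939 × 4.24791 = 0.720.

0.720 Fe apfu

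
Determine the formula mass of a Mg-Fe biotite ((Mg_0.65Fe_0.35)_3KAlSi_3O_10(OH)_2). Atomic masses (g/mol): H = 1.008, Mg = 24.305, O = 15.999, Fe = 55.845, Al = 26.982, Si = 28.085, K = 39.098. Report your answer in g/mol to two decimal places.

450.37 g/mol

The formula mass is the sum 1.95(24.305) + 1.05(55.845) + 1(39.098) + 1(26.982) + 3(28.085) + 12(15.999) + 2(1.008).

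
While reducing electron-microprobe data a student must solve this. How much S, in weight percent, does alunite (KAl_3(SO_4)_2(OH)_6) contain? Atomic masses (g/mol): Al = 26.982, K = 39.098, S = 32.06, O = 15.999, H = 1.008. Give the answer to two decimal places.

15.48 weight percent

Formula mass = 1·39.098 + 3·26.982 + 2·32.06 + 14·15.999 + 6·1.008 = 414.198 g/mol, of which 64.120 g is S.
So S makes up 64.120/414.198 = 0.1548 of the mass, i.e. 15.48%.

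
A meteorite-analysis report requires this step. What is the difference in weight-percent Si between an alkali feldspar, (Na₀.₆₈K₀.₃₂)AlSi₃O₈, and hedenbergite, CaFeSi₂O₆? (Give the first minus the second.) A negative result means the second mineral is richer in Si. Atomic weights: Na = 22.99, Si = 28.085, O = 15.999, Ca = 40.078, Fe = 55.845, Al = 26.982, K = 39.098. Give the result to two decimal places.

First mineral: 84.255 g Si in 267.374 g formula = 31.51 wt% Si.
Second mineral: 56.170 g Si in 248.087 g formula = 22.64 wt% Si.
31.51% − 22.64% gives a difference of 8.87 percentage points.

8.87 percentage points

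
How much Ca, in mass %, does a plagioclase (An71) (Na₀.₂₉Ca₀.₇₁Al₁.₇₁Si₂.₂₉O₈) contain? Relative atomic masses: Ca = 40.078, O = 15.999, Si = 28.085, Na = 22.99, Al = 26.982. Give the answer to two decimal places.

10.40 mass %

Molar mass of Na₀.₂₉Ca₀.₇₁Al₁.₇₁Si₂.₂₉O₈: 0.29×22.99 + 0.71×40.078 + 1.71×26.982 + 2.29×28.085 + 8×15.999 = 273.568 g/mol.
Mass of Ca per formula unit: 0.71 × 40.078 = 28.455 g.
Weight fraction Ca = 28.455 / 273.568 = 0.1040.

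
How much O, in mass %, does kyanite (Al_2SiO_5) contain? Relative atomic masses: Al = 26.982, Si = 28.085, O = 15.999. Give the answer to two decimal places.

M(Al_2SiO_5) = 162.044 g/mol.
O contributes 5 × 15.999 = 79.995 g per mole.
79.995/162.044 = 0.4937 → 49.37%.

49.37 mass %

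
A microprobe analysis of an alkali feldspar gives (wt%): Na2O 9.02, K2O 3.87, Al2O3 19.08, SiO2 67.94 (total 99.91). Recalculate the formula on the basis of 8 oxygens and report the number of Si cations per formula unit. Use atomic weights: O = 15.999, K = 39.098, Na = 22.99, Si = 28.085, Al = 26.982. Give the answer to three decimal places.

3.006 Si apfu

Na2O: 9.02/61.979 = 0.14553 mol → 0.29106 mol Na, 0.14553 mol O.
K2O: 3.87/94.195 = 0.04108 mol → 0.08216 mol K, 0.04108 mol O.
Al2O3: 19.08/101.961 = 0.18713 mol → 0.37426 mol Al, 0.56139 mol O.
SiO2: 67.94/60.083 = 1.13077 mol → 1.13077 mol Si, 2.26154 mol O.
Total oxygen = 3.00954 mol. Normalization factor = 8/3.00954 = 2.65821.
Si per 8 O = 1.13077 × 2.65821 = 3.006.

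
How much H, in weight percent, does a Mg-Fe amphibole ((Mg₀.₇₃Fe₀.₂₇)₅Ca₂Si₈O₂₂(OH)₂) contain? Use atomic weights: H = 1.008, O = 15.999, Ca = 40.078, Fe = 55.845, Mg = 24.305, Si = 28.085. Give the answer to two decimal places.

0.24 weight percent

Formula mass = 3.65×24.305 + 1.35×55.845 + 2×40.078 + 8×28.085 + 24×15.999 + 2×1.008 = 854.932 g/mol, of which 2.016 g is H.
So H makes up 2.016/854.932 = 0.0024 of the mass, i.e. 0.24%.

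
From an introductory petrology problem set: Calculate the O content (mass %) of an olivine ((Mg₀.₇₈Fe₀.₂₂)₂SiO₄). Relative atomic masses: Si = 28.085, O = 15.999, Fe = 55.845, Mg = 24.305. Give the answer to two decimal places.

Formula mass = 1.56·24.305 + 0.44·55.845 + 1·28.085 + 4·15.999 = 154.569 g/mol, of which 63.996 g is O.
So O makes up 63.996/154.569 = 0.4140 of the mass, i.e. 41.40%.

41.40 mass %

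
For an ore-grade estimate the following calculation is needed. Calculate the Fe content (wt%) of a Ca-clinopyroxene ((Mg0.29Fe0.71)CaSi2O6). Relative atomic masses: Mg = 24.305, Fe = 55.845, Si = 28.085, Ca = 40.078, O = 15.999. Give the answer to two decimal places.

Formula mass = 0.29·24.305 + 0.71·55.845 + 1·40.078 + 2·28.085 + 6·15.999 = 238.940 g/mol, of which 39.650 g is Fe.
So Fe makes up 39.650/238.940 = 0.1659 of the mass, i.e. 16.59%.

16.59 wt%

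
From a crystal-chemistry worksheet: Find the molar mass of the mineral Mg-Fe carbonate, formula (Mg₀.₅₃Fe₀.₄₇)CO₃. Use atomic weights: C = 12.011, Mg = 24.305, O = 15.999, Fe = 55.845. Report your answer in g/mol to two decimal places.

The formula mass is the sum 0.53×24.305 + 0.47×55.845 + 1×12.011 + 3×15.999.

99.14 g/mol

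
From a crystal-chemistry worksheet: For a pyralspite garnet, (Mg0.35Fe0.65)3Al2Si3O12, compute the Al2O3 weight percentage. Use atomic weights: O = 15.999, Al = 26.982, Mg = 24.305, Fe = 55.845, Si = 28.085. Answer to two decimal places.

21.94 wt%

Formula mass = 464.625 g/mol.
2 Al → 1.0000 mol Al2O3 per formula unit; M(Al2O3) = 101.961, so Al2O3 mass = 101.961 g.
101.961/464.625 × 100 = 21.94 wt%.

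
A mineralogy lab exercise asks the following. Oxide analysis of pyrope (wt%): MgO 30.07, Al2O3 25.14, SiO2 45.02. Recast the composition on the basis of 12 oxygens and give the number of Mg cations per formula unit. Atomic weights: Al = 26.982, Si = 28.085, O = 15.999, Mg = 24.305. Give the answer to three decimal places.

MgO (M=40.304): mol = 0.74608; Mg = 0.74608, O = 0.74608.
Al2O3 (M=101.961): mol = 0.24656; Al = 0.49312, O = 0.73968.
SiO2 (M=60.083): mol = 0.74930; Si = 0.74930, O = 1.49860.
ΣO = 2.98436; factor = 12/ΣO = 4.02096.
Mg apfu = 0.74608 × 4.02096 = 3.000.

3.000 Mg apfu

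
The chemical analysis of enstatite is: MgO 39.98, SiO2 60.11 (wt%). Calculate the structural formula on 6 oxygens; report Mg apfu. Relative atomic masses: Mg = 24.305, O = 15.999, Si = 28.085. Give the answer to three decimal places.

1.989 Mg apfu

MgO: 39.98/40.304 = 0.99196 mol → 0.99196 mol Mg, 0.99196 mol O.
SiO2: 60.11/60.083 = 1.00045 mol → 1.00045 mol Si, 2.00090 mol O.
Total oxygen = 2.99286 mol. Normalization factor = 6/2.99286 = 2.00477.
Mg per 6 O = 0.99196 × 2.00477 = 1.989.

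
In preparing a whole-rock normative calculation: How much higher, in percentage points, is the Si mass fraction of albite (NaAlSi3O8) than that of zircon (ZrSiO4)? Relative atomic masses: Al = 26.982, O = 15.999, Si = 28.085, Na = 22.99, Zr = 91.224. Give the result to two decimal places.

Si in NaAlSi3O8: molar mass 262.219 g/mol; 3×28.085 = 84.255 g → 32.13 wt%.
Si in ZrSiO4: molar mass 183.305 g/mol; 1×28.085 = 28.085 g → 15.32 wt%.
Difference = 32.13 − 15.32 = 16.81 percentage points.

16.81 percentage points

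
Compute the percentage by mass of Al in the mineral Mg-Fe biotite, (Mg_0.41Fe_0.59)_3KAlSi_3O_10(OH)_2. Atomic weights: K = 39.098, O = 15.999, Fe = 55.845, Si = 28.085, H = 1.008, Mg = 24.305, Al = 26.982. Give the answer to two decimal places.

5.70 wt%

Formula mass = 1.23×24.305 + 1.77×55.845 + 1×39.098 + 1×26.982 + 3×28.085 + 12×15.999 + 2×1.008 = 473.080 g/mol, of which 26.982 g is Al.
So Al makes up 26.982/473.080 = 0.0570 of the mass, i.e. 5.70%.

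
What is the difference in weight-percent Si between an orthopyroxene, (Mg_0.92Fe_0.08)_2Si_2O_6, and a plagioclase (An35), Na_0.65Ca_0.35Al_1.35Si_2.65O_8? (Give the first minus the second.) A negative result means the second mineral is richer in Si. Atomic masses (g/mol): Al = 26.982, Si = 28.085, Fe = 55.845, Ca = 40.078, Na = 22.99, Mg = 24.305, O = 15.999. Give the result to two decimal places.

First mineral: 56.170 g Si in 205.820 g formula = 27.29 wt% Si.
Second mineral: 74.425 g Si in 267.814 g formula = 27.79 wt% Si.
27.29% − 27.79% gives a difference of -0.50 percentage points.

-0.50 percentage points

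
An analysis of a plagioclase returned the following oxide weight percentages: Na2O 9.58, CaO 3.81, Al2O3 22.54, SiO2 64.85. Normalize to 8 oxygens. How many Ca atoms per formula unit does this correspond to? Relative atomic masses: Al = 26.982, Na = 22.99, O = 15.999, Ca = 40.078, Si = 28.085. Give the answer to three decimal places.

0.179 Ca apfu

Na2O (M=61.979): mol = 0.15457; Na = 0.30914, O = 0.15457.
CaO (M=56.077): mol = 0.06794; Ca = 0.06794, O = 0.06794.
Al2O3 (M=101.961): mol = 0.22106; Al = 0.44212, O = 0.66318.
SiO2 (M=60.083): mol = 1.07934; Si = 1.07934, O = 2.15868.
ΣO = 3.04437; factor = 8/ΣO = 2.62780.
Ca apfu = 0.06794 × 2.62780 = 0.179.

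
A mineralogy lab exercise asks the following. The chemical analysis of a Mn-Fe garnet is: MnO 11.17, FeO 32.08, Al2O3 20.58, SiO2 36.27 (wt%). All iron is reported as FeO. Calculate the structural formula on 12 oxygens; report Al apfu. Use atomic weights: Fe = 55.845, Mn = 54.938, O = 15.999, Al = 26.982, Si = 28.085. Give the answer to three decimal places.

11.17 wt% MnO ÷ 70.937 g/mol = 0.15746 mol, giving 0.15746 Mn and 0.15746 O.
32.08 wt% FeO ÷ 71.844 g/mol = 0.44652 mol, giving 0.44652 Fe and 0.44652 O.
20.58 wt% Al2O3 ÷ 101.961 g/mol = 0.20184 mol, giving 0.40368 Al and 0.60552 O.
36.27 wt% SiO2 ÷ 60.083 g/mol = 0.60366 mol, giving 0.60366 Si and 1.20732 O.
Oxygen sums to 2.41682; scaling by 12/2.41682 = 4.96520 puts the formula on 12 O.
Al: 0.40368 × 4.96520 = 2.004 atoms per formula unit.

2.004 Al apfu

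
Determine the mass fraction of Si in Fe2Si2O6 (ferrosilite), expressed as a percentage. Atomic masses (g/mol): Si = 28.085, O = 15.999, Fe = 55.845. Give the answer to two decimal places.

M(Fe2Si2O6) = 263.854 g/mol.
Si contributes 2 × 28.085 = 56.170 g per mole.
56.170/263.854 = 0.2129 → 21.29%.

21.29 mass %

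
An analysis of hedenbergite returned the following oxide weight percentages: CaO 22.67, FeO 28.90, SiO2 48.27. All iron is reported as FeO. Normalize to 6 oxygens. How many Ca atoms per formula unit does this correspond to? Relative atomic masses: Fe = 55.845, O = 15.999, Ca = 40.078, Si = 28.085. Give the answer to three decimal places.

CaO (M=56.077): mol = 0.40427; Ca = 0.40427, O = 0.40427.
FeO (M=71.844): mol = 0.40226; Fe = 0.40226, O = 0.40226.
SiO2 (M=60.083): mol = 0.80339; Si = 0.80339, O = 1.60678.
ΣO = 2.41331; factor = 6/ΣO = 2.48621.
Ca apfu = 0.40427 × 2.48621 = 1.005.

1.005 Ca apfu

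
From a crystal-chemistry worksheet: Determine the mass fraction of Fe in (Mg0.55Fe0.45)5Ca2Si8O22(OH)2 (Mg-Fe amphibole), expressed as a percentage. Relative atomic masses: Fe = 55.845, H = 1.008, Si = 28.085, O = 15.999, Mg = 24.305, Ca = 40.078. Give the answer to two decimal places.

M((Mg0.55Fe0.45)5Ca2Si8O22(OH)2) = 883.318 g/mol.
Fe contributes 2.25 × 55.845 = 125.651 g per mole.
125.651/883.318 = 0.1422 → 14.22%.

14.22 mass %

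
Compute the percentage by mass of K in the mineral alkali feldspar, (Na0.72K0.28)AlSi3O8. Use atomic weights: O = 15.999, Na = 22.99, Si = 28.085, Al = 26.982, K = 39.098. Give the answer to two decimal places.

4.10 wt%

M((Na0.72K0.28)AlSi3O8) = 266.729 g/mol.
K contributes 0.28 × 39.098 = 10.947 g per mole.
10.947/266.729 = 0.0410 → 4.10%.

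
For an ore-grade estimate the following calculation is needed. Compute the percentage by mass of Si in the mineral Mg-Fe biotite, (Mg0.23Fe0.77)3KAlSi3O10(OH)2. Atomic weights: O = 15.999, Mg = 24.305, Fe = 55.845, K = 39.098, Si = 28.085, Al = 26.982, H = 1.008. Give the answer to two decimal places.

17.19 mass %

Formula mass = 0.69×24.305 + 2.31×55.845 + 1×39.098 + 1×26.982 + 3×28.085 + 12×15.999 + 2×1.008 = 490.111 g/mol, of which 84.255 g is Si.
So Si makes up 84.255/490.111 = 0.1719 of the mass, i.e. 17.19%.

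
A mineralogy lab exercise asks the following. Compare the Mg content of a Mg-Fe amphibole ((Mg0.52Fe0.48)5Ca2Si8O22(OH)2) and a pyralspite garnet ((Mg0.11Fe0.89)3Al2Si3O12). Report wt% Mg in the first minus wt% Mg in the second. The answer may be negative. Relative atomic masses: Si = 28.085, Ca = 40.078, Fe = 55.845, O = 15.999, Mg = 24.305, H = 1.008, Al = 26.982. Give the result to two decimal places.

5.47 percentage points

Mg in (Mg0.52Fe0.48)5Ca2Si8O22(OH)2: molar mass 888.049 g/mol; 2.60×24.305 = 63.193 g → 7.12 wt%.
Mg in (Mg0.11Fe0.89)3Al2Si3O12: molar mass 487.334 g/mol; 0.33×24.305 = 8.021 g → 1.65 wt%.
Difference = 7.12 − 1.65 = 5.47 percentage points.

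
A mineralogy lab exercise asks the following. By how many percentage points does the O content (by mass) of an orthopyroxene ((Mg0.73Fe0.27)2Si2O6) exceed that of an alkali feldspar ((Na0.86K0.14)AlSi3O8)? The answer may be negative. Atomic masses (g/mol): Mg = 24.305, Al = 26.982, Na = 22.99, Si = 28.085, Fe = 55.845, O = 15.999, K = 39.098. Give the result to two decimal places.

M((Mg0.73Fe0.27)2Si2O6) = 217.806 g/mol, so wt% O = 95.994/217.806 × 100 = 44.07%.
M((Na0.86K0.14)AlSi3O8) = 264.474 g/mol, so wt% O = 127.992/264.474 × 100 = 48.39%.
44.07 − 48.39 = -4.32 pp.

-4.32 percentage points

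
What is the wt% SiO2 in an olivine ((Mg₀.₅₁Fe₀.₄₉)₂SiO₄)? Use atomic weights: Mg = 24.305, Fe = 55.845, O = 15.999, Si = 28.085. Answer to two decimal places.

35.01 wt%

Molar mass of (Mg₀.₅₁Fe₀.₄₉)₂SiO₄ = 1.02×24.305 + 0.98×55.845 + 1×28.085 + 4×15.999 = 171.600 g/mol.
Each formula unit contains 1 Si, equivalent to 1/1 = 1.0000 mol SiO2.
M(SiO2) = 1×28.085 + 2×15.999 = 60.083 g/mol.
Mass of SiO2 per formula unit = 1.0000 × 60.083 = 60.083 g.
SiO2 wt% = 60.083 / 171.600 × 100 = 35.01%.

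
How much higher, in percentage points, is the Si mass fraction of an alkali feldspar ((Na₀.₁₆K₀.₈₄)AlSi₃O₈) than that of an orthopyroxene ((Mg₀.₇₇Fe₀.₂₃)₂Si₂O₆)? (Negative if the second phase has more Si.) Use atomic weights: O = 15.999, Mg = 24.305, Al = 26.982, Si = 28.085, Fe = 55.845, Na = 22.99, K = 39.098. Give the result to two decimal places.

First mineral: 84.255 g Si in 275.750 g formula = 30.55 wt% Si.
Second mineral: 56.170 g Si in 215.282 g formula = 26.09 wt% Si.
30.55% − 26.09% gives a difference of 4.46 percentage points.

4.46 percentage points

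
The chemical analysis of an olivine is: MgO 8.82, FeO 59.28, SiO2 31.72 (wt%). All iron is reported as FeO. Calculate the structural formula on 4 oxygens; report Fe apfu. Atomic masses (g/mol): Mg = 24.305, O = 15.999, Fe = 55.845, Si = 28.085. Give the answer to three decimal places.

1.572 Fe apfu

MgO: 8.82/40.304 = 0.21884 mol → 0.21884 mol Mg, 0.21884 mol O.
FeO: 59.28/71.844 = 0.82512 mol → 0.82512 mol Fe, 0.82512 mol O.
SiO2: 31.72/60.083 = 0.52794 mol → 0.52794 mol Si, 1.05588 mol O.
Total oxygen = 2.09984 mol. Normalization factor = 4/2.09984 = 1.90491.
Fe per 4 O = 0.82512 × 1.90491 = 1.572.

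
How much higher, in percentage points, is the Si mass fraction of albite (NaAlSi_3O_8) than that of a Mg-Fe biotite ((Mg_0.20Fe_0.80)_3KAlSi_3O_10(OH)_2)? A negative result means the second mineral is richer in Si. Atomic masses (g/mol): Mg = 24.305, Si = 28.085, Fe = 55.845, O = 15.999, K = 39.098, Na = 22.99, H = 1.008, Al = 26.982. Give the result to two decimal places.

15.04 percentage points

Si in NaAlSi_3O_8: molar mass 262.219 g/mol; 3×28.085 = 84.255 g → 32.13 wt%.
Si in (Mg_0.20Fe_0.80)_3KAlSi_3O_10(OH)_2: molar mass 492.950 g/mol; 3×28.085 = 84.255 g → 17.09 wt%.
Difference = 32.13 − 17.09 = 15.04 percentage points.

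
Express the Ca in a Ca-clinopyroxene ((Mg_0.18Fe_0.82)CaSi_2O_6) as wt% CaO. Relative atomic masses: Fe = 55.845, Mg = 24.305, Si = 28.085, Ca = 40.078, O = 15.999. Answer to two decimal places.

Formula mass = 242.410 g/mol.
1 Ca → 1.0000 mol CaO per formula unit; M(CaO) = 56.077, so CaO mass = 56.077 g.
56.077/242.410 × 100 = 23.13 wt%.

23.13 wt%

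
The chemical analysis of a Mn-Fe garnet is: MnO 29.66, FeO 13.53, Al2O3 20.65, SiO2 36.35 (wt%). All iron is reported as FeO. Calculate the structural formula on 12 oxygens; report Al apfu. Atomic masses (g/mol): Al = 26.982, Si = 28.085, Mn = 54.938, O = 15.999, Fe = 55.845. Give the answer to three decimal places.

MnO (M=70.937): mol = 0.41812; Mn = 0.41812, O = 0.41812.
FeO (M=71.844): mol = 0.18832; Fe = 0.18832, O = 0.18832.
Al2O3 (M=101.961): mol = 0.20253; Al = 0.40506, O = 0.60759.
SiO2 (M=60.083): mol = 0.60500; Si = 0.60500, O = 1.21000.
ΣO = 2.42403; factor = 12/ΣO = 4.95043.
Al apfu = 0.40506 × 4.95043 = 2.005.

2.005 Al apfu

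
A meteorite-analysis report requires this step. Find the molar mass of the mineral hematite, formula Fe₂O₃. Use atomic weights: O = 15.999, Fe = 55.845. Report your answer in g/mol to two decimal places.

M = 2(55.845) + 3(15.999)

159.69 g/mol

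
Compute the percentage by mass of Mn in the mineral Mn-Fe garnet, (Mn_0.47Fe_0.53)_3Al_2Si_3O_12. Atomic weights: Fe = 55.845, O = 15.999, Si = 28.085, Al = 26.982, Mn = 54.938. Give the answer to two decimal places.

15.60 weight percent

Molar mass of (Mn_0.47Fe_0.53)_3Al_2Si_3O_12: 1.41·54.938 + 1.59·55.845 + 2·26.982 + 3·28.085 + 12·15.999 = 496.463 g/mol.
Mass of Mn per formula unit: 1.41 × 54.938 = 77.463 g.
Weight fraction Mn = 77.463 / 496.463 = 0.1560.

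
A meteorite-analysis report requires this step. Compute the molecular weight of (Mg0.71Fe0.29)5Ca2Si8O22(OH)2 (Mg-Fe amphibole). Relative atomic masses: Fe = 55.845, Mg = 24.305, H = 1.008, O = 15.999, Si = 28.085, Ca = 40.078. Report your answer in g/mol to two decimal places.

858.09 g/mol

The formula mass is the sum 3.55·24.305 + 1.45·55.845 + 2·40.078 + 8·28.085 + 24·15.999 + 2·1.008.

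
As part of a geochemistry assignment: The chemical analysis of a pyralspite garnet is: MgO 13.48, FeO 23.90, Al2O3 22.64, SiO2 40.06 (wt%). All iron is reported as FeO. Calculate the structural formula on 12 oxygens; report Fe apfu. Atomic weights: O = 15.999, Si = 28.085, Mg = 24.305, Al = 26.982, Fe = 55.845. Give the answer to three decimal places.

MgO (M=40.304): mol = 0.33446; Mg = 0.33446, O = 0.33446.
FeO (M=71.844): mol = 0.33267; Fe = 0.33267, O = 0.33267.
Al2O3 (M=101.961): mol = 0.22205; Al = 0.44410, O = 0.66615.
SiO2 (M=60.083): mol = 0.66674; Si = 0.66674, O = 1.33348.
ΣO = 2.66676; factor = 12/ΣO = 4.49984.
Fe apfu = 0.33267 × 4.49984 = 1.497.

1.497 Fe apfu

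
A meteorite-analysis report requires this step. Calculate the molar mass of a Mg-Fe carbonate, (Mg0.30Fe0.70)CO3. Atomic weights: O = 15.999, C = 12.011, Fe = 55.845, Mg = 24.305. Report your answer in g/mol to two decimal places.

M = 0.30*24.305 + 0.70*55.845 + 1*12.011 + 3*15.999

106.39 g/mol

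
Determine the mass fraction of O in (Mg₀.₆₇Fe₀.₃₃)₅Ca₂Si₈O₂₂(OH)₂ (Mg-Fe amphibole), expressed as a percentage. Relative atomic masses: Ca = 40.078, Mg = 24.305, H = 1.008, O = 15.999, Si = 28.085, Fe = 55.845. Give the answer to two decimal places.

Molar mass of (Mg₀.₆₇Fe₀.₃₃)₅Ca₂Si₈O₂₂(OH)₂: 3.35×24.305 + 1.65×55.845 + 2×40.078 + 8×28.085 + 24×15.999 + 2×1.008 = 864.394 g/mol.
Mass of O per formula unit: 24 × 15.999 = 383.976 g.
Weight fraction O = 383.976 / 864.394 = 0.4442.

44.42 mass %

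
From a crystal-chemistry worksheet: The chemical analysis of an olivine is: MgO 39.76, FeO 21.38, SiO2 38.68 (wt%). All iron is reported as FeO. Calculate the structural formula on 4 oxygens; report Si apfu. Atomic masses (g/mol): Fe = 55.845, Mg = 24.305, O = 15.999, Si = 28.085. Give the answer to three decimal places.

1.001 Si apfu

MgO (M=40.304): mol = 0.98650; Mg = 0.98650, O = 0.98650.
FeO (M=71.844): mol = 0.29759; Fe = 0.29759, O = 0.29759.
SiO2 (M=60.083): mol = 0.64378; Si = 0.64378, O = 1.28756.
ΣO = 2.57165; factor = 4/ΣO = 1.55542.
Si apfu = 0.64378 × 1.55542 = 1.001.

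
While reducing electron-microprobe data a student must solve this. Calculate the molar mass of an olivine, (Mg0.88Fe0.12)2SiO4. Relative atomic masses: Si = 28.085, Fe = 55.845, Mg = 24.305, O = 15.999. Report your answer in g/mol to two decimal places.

M = 1.76(24.305) + 0.24(55.845) + 1(28.085) + 4(15.999)

148.26 g/mol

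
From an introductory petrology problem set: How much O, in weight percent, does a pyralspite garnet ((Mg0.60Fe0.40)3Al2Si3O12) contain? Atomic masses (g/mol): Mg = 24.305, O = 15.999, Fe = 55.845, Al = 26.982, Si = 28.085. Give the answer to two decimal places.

Molar mass of (Mg0.60Fe0.40)3Al2Si3O12: 1.80×24.305 + 1.20×55.845 + 2×26.982 + 3×28.085 + 12×15.999 = 440.970 g/mol.
Mass of O per formula unit: 12 × 15.999 = 191.988 g.
Weight fraction O = 191.988 / 440.970 = 0.4354.

43.54 weight percent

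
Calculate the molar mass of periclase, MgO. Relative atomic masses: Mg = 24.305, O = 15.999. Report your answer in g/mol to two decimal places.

40.30 g/mol

M = 1(24.305) + 1(15.999)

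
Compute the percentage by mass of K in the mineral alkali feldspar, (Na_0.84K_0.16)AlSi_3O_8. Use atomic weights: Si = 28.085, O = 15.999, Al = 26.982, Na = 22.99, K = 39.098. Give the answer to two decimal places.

2.36 weight percent

Molar mass of (Na_0.84K_0.16)AlSi_3O_8: 0.84*22.99 + 0.16*39.098 + 1*26.982 + 3*28.085 + 8*15.999 = 264.796 g/mol.
Mass of K per formula unit: 0.16 × 39.098 = 6.256 g.
Weight fraction K = 6.256 / 264.796 = 0.0236.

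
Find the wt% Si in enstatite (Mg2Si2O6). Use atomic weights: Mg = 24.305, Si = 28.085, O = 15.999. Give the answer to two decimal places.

M(Mg2Si2O6) = 200.774 g/mol.
Si contributes 2 × 28.085 = 56.170 g per mole.
56.170/200.774 = 0.2798 → 27.98%.

27.98 weight percent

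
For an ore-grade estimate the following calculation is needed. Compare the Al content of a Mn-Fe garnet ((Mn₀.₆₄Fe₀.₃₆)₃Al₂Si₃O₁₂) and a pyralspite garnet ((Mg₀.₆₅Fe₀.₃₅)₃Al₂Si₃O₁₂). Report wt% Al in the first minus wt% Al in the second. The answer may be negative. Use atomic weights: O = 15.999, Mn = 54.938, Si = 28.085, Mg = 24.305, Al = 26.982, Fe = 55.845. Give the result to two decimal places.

M((Mn₀.₆₄Fe₀.₃₆)₃Al₂Si₃O₁₂) = 496.001 g/mol, so wt% Al = 53.964/496.001 × 100 = 10.88%.
M((Mg₀.₆₅Fe₀.₃₅)₃Al₂Si₃O₁₂) = 436.239 g/mol, so wt% Al = 53.964/436.239 × 100 = 12.37%.
10.88 − 12.37 = -1.49 pp.

-1.49 percentage points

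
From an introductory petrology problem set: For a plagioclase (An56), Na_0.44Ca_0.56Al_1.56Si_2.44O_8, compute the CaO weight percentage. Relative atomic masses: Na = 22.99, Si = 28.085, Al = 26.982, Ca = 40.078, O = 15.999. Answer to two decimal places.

Formula mass = 271.171 g/mol.
0.56 Ca → 0.5600 mol CaO per formula unit; M(CaO) = 56.077, so CaO mass = 31.403 g.
31.403/271.171 × 100 = 11.58 wt%.

11.58 wt%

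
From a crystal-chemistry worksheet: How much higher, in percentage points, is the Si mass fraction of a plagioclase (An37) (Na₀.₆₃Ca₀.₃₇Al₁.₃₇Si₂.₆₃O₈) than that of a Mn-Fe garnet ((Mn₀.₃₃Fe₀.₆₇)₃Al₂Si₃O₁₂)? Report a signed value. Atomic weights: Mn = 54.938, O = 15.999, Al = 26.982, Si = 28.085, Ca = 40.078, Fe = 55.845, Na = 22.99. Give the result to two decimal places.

10.59 percentage points

Si in Na₀.₆₃Ca₀.₃₇Al₁.₃₇Si₂.₆₃O₈: molar mass 268.133 g/mol; 2.63×28.085 = 73.864 g → 27.55 wt%.
Si in (Mn₀.₃₃Fe₀.₆₇)₃Al₂Si₃O₁₂: molar mass 496.844 g/mol; 3×28.085 = 84.255 g → 16.96 wt%.
Difference = 27.55 − 16.96 = 10.59 percentage points.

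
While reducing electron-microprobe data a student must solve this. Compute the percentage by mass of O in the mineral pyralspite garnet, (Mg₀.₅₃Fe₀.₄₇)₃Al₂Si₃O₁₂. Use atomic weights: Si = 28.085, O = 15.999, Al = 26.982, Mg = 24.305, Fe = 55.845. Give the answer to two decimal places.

Molar mass of (Mg₀.₅₃Fe₀.₄₇)₃Al₂Si₃O₁₂: 1.59·24.305 + 1.41·55.845 + 2·26.982 + 3·28.085 + 12·15.999 = 447.593 g/mol.
Mass of O per formula unit: 12 × 15.999 = 191.988 g.
Weight fraction O = 191.988 / 447.593 = 0.4289.

42.89 weight percent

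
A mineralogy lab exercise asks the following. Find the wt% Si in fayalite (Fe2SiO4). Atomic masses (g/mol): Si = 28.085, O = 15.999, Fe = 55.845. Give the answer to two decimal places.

Formula mass = 2·55.845 + 1·28.085 + 4·15.999 = 203.771 g/mol, of which 28.085 g is Si.
So Si makes up 28.085/203.771 = 0.1378 of the mass, i.e. 13.78%.

13.78 weight percent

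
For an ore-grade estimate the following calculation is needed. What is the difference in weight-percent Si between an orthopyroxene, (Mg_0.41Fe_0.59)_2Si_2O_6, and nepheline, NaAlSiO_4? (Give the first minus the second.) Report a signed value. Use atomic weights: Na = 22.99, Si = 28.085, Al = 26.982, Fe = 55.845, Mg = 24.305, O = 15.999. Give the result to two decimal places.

Si in (Mg_0.41Fe_0.59)_2Si_2O_6: molar mass 237.991 g/mol; 2×28.085 = 56.170 g → 23.60 wt%.
Si in NaAlSiO_4: molar mass 142.053 g/mol; 1×28.085 = 28.085 g → 19.77 wt%.
Difference = 23.60 − 19.77 = 3.83 percentage points.

3.83 percentage points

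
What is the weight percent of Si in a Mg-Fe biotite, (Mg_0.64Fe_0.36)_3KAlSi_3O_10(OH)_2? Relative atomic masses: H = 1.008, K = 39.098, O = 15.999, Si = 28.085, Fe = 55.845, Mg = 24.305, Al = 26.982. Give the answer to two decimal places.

18.67 wt%

Molar mass of (Mg_0.64Fe_0.36)_3KAlSi_3O_10(OH)_2: 1.92*24.305 + 1.08*55.845 + 1*39.098 + 1*26.982 + 3*28.085 + 12*15.999 + 2*1.008 = 451.317 g/mol.
Mass of Si per formula unit: 3 × 28.085 = 84.255 g.
Weight fraction Si = 84.255 / 451.317 = 0.1867.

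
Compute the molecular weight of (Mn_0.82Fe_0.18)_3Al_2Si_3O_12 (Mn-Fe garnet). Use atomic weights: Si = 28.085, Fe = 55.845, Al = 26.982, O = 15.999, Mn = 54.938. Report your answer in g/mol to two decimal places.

Mn: 2.46 × 54.938 = 135.1475
Fe: 0.54 × 55.845 = 30.1563
Al: 2 × 26.982 = 53.9640
Si: 3 × 28.085 = 84.2550
O: 12 × 15.999 = 191.9880
Summing the contributions gives the formula mass.

495.51 g/mol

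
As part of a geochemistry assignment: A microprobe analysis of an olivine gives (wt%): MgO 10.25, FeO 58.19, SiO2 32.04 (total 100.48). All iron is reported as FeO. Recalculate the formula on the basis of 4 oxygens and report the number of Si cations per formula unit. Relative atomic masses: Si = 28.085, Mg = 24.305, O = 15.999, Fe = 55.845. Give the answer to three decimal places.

1.001 Si apfu

MgO (M=40.304): mol = 0.25432; Mg = 0.25432, O = 0.25432.
FeO (M=71.844): mol = 0.80995; Fe = 0.80995, O = 0.80995.
SiO2 (M=60.083): mol = 0.53326; Si = 0.53326, O = 1.06652.
ΣO = 2.13079; factor = 4/ΣO = 1.87724.
Si apfu = 0.53326 × 1.87724 = 1.001.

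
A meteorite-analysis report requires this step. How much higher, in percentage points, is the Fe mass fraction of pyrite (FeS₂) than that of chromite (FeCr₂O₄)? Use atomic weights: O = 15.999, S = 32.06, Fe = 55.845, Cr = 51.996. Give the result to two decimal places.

21.60 percentage points

Fe in FeS₂: molar mass 119.965 g/mol; 1×55.845 = 55.845 g → 46.55 wt%.
Fe in FeCr₂O₄: molar mass 223.833 g/mol; 1×55.845 = 55.845 g → 24.95 wt%.
Difference = 46.55 − 24.95 = 21.60 percentage points.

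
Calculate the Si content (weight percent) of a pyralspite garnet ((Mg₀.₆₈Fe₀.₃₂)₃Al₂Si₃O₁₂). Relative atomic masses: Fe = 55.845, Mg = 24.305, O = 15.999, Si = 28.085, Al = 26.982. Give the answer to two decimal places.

Molar mass of (Mg₀.₆₈Fe₀.₃₂)₃Al₂Si₃O₁₂: 2.04·24.305 + 0.96·55.845 + 2·26.982 + 3·28.085 + 12·15.999 = 433.400 g/mol.
Mass of Si per formula unit: 3 × 28.085 = 84.255 g.
Weight fraction Si = 84.255 / 433.400 = 0.1944.

19.44 weight percent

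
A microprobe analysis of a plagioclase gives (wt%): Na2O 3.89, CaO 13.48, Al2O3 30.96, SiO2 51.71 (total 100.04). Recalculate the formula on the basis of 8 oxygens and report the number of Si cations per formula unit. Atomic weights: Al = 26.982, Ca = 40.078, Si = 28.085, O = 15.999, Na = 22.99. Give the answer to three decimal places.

3.89 wt% Na2O ÷ 61.979 g/mol = 0.06276 mol, giving 0.12552 Na and 0.06276 O.
13.48 wt% CaO ÷ 56.077 g/mol = 0.24038 mol, giving 0.24038 Ca and 0.24038 O.
30.96 wt% Al2O3 ÷ 101.961 g/mol = 0.30365 mol, giving 0.60730 Al and 0.91095 O.
51.71 wt% SiO2 ÷ 60.083 g/mol = 0.86064 mol, giving 0.86064 Si and 1.72128 O.
Oxygen sums to 2.93537; scaling by 8/2.93537 = 2.72538 puts the formula on 8 O.
Si: 0.86064 × 2.72538 = 2.346 atoms per formula unit.

2.346 Si apfu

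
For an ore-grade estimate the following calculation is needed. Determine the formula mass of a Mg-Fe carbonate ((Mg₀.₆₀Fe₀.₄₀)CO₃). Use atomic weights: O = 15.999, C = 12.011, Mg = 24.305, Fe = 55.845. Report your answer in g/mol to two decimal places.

Mg: 0.60 × 24.305 = 14.5830
Fe: 0.40 × 55.845 = 22.3380
C: 1 × 12.011 = 12.0110
O: 3 × 15.999 = 47.9970
Summing the contributions gives the formula mass.

96.93 g/mol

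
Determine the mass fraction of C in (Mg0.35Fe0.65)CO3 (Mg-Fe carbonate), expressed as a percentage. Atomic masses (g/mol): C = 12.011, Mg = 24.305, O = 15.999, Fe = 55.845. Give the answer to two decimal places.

Molar mass of (Mg0.35Fe0.65)CO3: 0.35×24.305 + 0.65×55.845 + 1×12.011 + 3×15.999 = 104.814 g/mol.
Mass of C per formula unit: 1 × 12.011 = 12.011 g.
Weight fraction C = 12.011 / 104.814 = 0.1146.

11.46 mass %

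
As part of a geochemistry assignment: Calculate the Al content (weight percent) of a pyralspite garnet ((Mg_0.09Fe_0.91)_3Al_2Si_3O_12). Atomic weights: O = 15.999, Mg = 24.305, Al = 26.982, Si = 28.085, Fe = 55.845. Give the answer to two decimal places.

M((Mg_0.09Fe_0.91)_3Al_2Si_3O_12) = 489.226 g/mol.
Al contributes 2 × 26.982 = 53.964 g per mole.
53.964/489.226 = 0.1103 → 11.03%.

11.03 weight percent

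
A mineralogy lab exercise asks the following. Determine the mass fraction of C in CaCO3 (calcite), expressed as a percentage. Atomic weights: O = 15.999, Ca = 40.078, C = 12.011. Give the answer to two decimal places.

Molar mass of CaCO3: 1·40.078 + 1·12.011 + 3·15.999 = 100.086 g/mol.
Mass of C per formula unit: 1 × 12.011 = 12.011 g.
Weight fraction C = 12.011 / 100.086 = 0.1200.

12.00 mass %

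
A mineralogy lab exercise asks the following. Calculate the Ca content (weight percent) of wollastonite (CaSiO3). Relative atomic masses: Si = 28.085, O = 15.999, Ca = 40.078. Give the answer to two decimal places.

M(CaSiO3) = 116.160 g/mol.
Ca contributes 1 × 40.078 = 40.078 g per mole.
40.078/116.160 = 0.3450 → 34.50%.

34.50 weight percent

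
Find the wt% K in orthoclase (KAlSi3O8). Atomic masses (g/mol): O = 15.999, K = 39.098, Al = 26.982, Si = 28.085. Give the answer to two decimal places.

14.05 mass %

M(KAlSi3O8) = 278.327 g/mol.
K contributes 1 × 39.098 = 39.098 g per mole.
39.098/278.327 = 0.1405 → 14.05%.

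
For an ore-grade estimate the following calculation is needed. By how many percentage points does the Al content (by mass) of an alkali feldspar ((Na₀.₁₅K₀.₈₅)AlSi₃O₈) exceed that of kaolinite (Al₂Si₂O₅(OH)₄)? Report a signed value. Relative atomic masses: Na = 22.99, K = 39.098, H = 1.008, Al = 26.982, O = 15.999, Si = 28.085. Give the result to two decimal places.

-11.12 percentage points

First mineral: 26.982 g Al in 275.911 g formula = 9.78 wt% Al.
Second mineral: 53.964 g Al in 258.157 g formula = 20.90 wt% Al.
9.78% − 20.90% gives a difference of -11.12 percentage points.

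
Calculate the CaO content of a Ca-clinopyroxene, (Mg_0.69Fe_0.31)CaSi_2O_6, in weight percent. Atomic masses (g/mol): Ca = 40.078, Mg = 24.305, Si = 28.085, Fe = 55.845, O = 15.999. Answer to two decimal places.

24.78 wt%

M((Mg_0.69Fe_0.31)CaSi_2O_6) = 226.324 g/mol; M(CaO) = 56.077 g/mol.
Moles CaO per formula unit = 1 Ca ÷ 1 = 1.0000.
CaO fraction = (1.0000 × 56.077) / 226.324 = 56.077/226.324 = 0.2478.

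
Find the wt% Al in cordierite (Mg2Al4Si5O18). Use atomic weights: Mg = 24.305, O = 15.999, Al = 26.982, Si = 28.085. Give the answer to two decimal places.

Formula mass = 2·24.305 + 4·26.982 + 5·28.085 + 18·15.999 = 584.945 g/mol, of which 107.928 g is Al.
So Al makes up 107.928/584.945 = 0.1845 of the mass, i.e. 18.45%.

18.45 weight percent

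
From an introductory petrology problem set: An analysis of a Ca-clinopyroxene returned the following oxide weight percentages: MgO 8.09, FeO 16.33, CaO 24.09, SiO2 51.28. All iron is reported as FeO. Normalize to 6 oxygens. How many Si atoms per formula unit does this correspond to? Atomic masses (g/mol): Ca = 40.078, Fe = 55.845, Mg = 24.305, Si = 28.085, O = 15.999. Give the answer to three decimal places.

1.997 Si apfu

MgO: 8.09/40.304 = 0.20072 mol → 0.20072 mol Mg, 0.20072 mol O.
FeO: 16.33/71.844 = 0.22730 mol → 0.22730 mol Fe, 0.22730 mol O.
CaO: 24.09/56.077 = 0.42959 mol → 0.42959 mol Ca, 0.42959 mol O.
SiO2: 51.28/60.083 = 0.85349 mol → 0.85349 mol Si, 1.70698 mol O.
Total oxygen = 2.56459 mol. Normalization factor = 6/2.56459 = 2.33956.
Si per 6 O = 0.85349 × 2.33956 = 1.997.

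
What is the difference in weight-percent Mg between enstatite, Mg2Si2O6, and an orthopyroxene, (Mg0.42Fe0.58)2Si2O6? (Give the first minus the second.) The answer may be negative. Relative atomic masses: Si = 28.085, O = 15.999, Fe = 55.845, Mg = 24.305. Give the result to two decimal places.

M(Mg2Si2O6) = 200.774 g/mol, so wt% Mg = 48.610/200.774 × 100 = 24.21%.
M((Mg0.42Fe0.58)2Si2O6) = 237.360 g/mol, so wt% Mg = 20.416/237.360 × 100 = 8.60%.
24.21 − 8.60 = 15.61 pp.

15.61 percentage points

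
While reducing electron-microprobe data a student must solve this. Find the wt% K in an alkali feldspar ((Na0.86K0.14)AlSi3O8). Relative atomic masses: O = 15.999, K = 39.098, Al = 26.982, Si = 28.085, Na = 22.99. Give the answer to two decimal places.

Molar mass of (Na0.86K0.14)AlSi3O8: 0.86×22.99 + 0.14×39.098 + 1×26.982 + 3×28.085 + 8×15.999 = 264.474 g/mol.
Mass of K per formula unit: 0.14 × 39.098 = 5.474 g.
Weight fraction K = 5.474 / 264.474 = 0.0207.

2.07 mass %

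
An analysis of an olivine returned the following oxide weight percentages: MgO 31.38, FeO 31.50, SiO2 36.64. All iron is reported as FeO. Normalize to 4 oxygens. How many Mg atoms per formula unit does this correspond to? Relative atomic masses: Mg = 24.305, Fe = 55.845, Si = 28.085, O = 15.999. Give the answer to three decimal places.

1.278 Mg apfu

31.38 wt% MgO ÷ 40.304 g/mol = 0.77858 mol, giving 0.77858 Mg and 0.77858 O.
31.50 wt% FeO ÷ 71.844 g/mol = 0.43845 mol, giving 0.43845 Fe and 0.43845 O.
36.64 wt% SiO2 ÷ 60.083 g/mol = 0.60982 mol, giving 0.60982 Si and 1.21964 O.
Oxygen sums to 2.43667; scaling by 4/2.43667 = 1.64158 puts the formula on 4 O.
Mg: 0.77858 × 1.64158 = 1.278 atoms per formula unit.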